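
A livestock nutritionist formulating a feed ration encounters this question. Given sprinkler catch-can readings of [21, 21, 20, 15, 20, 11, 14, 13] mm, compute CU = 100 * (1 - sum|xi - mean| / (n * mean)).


xbar = 135 / 8 = 16.875
sum|xi - xbar| = 29
CU = 100 * (1 - 29 / (8 * 16.875))
   = 100 * (1 - 0.2148)
   = 78.52%


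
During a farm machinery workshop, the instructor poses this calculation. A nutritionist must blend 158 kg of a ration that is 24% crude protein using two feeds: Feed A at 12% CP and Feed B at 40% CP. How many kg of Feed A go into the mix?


parts_A = CP_b - target = 40 - 24 = 16
parts_B = target - CP_a = 24 - 12 = 12
total_parts = 16 + 12 = 28
Feed A = 158 * 16 / 28 = 90.29 kg
Feed B = 158 * 12 / 28 = 67.71 kg

90.29 kg


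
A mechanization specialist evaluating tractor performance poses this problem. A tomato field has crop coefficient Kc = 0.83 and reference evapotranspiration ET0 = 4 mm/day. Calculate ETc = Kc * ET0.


ETc = Kc * ET0
    = 0.83 * 4
    = 3.32 mm/day


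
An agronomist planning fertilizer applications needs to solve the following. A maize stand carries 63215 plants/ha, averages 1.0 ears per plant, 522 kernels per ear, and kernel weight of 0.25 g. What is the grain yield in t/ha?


Y = density * ears * kernels * kw
  = 63215 * 1.0 * 522 * 0.25 g/ha
  = 8249557.50 g/ha
  = 8249.56 kg/ha = 8.25 t/ha


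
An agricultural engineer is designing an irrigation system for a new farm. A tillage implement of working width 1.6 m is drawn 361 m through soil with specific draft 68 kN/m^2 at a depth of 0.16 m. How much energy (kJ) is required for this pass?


E = k * d * w * L
  = 68 * 0.16 * 1.6 * 361
  = 6284.29 kJ


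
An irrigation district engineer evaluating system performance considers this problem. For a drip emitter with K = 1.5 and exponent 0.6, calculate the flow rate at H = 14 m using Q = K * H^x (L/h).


Q = K * H^x
  = 1.5 * 14^0.6
  = 1.5 * 4.8717
  = 7.31 L/h


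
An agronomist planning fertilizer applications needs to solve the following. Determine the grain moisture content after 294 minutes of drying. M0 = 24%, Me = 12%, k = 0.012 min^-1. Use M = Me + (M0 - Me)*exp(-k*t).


M = Me + (M0 - Me) * e^(-k*t)
  = 12 + (24 - 12) * e^(-0.012*294)
  = 12 + 12 * e^(-3.528)
  = 12 + 12 * 0.02936
  = 12 + 0.3524
  = 12.35%


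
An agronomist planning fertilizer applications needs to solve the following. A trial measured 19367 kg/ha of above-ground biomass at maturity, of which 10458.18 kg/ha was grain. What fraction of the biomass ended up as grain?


HI = grain_yield / biomass
   = 10458.18 / 19367
   = 0.54


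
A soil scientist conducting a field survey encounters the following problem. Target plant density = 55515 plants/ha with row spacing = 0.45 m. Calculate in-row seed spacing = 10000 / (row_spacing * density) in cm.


spacing = 10000 / (row_sp * density)
        = 10000 / (0.45 * 55515)
        = 10000 / 24981.75
        = 0.40029 m = 40.03 cm


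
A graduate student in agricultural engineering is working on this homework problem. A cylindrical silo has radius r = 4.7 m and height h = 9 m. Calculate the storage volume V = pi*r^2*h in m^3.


V = pi * r^2 * h
  = pi * 4.7^2 * 9
  = pi * 22.09 * 9
  = 624.58 m^3


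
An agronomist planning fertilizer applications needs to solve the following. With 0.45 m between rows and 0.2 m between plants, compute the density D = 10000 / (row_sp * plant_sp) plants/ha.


D = 10000 / (row_sp * plant_sp)
  = 10000 / (0.45 * 0.2)
  = 10000 / 0.0900
  = 111111.11 plants/ha


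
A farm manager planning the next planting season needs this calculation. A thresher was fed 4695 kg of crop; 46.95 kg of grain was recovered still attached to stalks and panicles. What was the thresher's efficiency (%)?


eta = (total - unthreshed) / total * 100
    = (4695 - 46.95) / 4695 * 100
    = 4648.05 / 4695 * 100
    = 99%


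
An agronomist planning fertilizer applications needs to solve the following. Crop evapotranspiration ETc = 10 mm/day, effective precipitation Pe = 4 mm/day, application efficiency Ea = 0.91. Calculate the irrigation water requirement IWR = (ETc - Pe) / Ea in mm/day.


IWR = (ETc - Pe) / Ea
    = (10 - 4) / 0.91
    = 6 / 0.91
    = 6.59 mm/day


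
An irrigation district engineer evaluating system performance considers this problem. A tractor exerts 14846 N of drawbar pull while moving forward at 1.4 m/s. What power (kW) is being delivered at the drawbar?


P = F * v / 1000
  = 14846 * 1.4 / 1000
  = 20784.40 / 1000
  = 20.78 kW


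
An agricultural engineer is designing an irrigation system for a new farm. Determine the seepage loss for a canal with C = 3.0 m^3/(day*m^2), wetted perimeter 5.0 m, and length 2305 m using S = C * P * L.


S = C * P * L
  = 3.0 * 5.0 * 2305
  = 34575 m^3/day


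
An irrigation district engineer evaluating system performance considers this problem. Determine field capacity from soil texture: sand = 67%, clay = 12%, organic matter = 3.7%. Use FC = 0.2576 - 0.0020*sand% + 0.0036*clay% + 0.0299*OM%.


FC = 0.2576 - 0.0020*67 + 0.0036*12 + 0.0299*3.7
   = 0.2576 - 0.1340 + 0.0432 + 0.1106
   = 0.2774


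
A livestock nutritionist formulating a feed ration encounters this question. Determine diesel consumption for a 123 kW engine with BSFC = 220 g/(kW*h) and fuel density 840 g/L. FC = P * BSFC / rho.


FC = P * BSFC / rho_fuel
   = 123 * 220 / 840
   = 27060 / 840
   = 32.21 L/h


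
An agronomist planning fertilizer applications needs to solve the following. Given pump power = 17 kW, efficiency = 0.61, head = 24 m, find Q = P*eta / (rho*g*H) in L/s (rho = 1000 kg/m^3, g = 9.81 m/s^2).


Q = (P * 1000 * eta) / (rho * g * H)
  = (17 * 1000 * 0.61) / (1000 * 9.81 * 24)
  = 10370 / 235440
  = 0.04405 m^3/s = 44.05 L/s


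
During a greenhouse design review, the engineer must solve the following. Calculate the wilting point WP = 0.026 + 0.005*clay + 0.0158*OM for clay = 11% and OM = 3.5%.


WP = 0.026 + 0.005*11 + 0.0158*3.5
   = 0.026 + 0.0550 + 0.0553
   = 0.1363


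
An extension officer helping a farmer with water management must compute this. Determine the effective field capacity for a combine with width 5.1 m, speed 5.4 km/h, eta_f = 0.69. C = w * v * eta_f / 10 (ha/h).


C = w * v * eta_f / 10
  = 5.1 * 5.4 * 0.69 / 10
  = 19.00 / 10
  = 1.90 ha/h


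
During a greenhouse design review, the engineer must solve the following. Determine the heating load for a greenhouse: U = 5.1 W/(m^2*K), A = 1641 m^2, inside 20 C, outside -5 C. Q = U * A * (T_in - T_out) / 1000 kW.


dT = 20 - (-5) = 25 K
Q = U * A * dT
  = 5.1 * 1641 * 25
  = 209227.50 W = 209.23 kW


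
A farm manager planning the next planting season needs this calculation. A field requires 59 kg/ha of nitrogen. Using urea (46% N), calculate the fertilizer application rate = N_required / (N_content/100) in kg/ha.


Rate = N_required / (N_content / 100)
     = 59 / (46 / 100)
     = 59 / 0.46
     = 128.26 kg/ha


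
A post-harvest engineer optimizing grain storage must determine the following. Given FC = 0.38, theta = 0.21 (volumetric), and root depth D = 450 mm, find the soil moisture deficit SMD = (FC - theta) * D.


SMD = (FC - theta) * D
    = (0.38 - 0.21) * 450
    = 0.170 * 450
    = 76.50 mm


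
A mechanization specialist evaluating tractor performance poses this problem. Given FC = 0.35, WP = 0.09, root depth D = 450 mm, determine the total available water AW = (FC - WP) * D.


AW = (FC - WP) * D
   = (0.35 - 0.09) * 450
   = 0.26 * 450
   = 117 mm


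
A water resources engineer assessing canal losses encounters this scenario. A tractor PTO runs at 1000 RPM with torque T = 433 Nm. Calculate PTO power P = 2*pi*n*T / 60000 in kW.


P = 2*pi*n*T / 60000
  = 2*pi * 1000 * 433 / 60000
  = 2720619.24 / 60000
  = 45.34 kW


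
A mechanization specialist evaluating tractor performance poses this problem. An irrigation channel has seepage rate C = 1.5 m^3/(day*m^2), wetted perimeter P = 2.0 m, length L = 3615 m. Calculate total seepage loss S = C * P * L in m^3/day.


S = C * P * L
  = 1.5 * 2.0 * 3615
  = 10845 m^3/day


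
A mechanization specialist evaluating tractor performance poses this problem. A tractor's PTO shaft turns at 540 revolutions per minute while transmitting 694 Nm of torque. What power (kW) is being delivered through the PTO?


P = 2*pi*n*T / 60000
  = 2*pi * 540 * 694 / 60000
  = 2354686.53 / 60000
  = 39.24 kW


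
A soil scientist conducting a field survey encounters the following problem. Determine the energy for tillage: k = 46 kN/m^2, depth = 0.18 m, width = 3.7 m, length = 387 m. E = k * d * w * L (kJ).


E = k * d * w * L
  = 46 * 0.18 * 3.7 * 387
  = 11856.13 kJ


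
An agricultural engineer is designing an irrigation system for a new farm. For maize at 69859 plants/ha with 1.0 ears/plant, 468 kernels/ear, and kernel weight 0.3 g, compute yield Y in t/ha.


Y = density * ears * kernels * kw
  = 69859 * 1.0 * 468 * 0.3 g/ha
  = 9808203.60 g/ha
  = 9808.20 kg/ha = 9.81 t/ha


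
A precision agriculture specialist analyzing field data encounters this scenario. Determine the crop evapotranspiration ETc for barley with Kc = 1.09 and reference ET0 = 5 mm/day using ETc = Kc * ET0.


ETc = Kc * ET0
    = 1.09 * 5
    = 5.45 mm/day


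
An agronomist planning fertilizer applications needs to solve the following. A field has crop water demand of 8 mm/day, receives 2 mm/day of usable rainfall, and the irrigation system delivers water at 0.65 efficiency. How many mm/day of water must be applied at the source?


IWR = (ETc - Pe) / Ea
    = (8 - 2) / 0.65
    = 6 / 0.65
    = 9.23 mm/day


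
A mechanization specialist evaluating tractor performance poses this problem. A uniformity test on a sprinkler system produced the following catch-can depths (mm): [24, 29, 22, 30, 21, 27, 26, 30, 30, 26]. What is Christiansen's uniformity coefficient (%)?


xbar = 265 / 10 = 26.500
sum|xi - xbar| = 27
CU = 100 * (1 - 27 / (10 * 26.500))
   = 100 * (1 - 0.1019)
   = 89.81%


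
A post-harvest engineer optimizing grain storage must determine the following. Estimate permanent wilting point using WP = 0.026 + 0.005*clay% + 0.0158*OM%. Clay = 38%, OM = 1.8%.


WP = 0.026 + 0.005*38 + 0.0158*1.8
   = 0.026 + 0.1900 + 0.0284
   = 0.2444


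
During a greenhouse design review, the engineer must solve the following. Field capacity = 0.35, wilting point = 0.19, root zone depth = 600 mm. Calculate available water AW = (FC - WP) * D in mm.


AW = (FC - WP) * D
   = (0.35 - 0.19) * 600
   = 0.16 * 600
   = 96 mm


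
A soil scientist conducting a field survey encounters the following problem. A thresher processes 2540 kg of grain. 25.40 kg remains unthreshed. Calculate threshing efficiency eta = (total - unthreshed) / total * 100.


eta = (total - unthreshed) / total * 100
    = (2540 - 25.40) / 2540 * 100
    = 2514.60 / 2540 * 100
    = 99%


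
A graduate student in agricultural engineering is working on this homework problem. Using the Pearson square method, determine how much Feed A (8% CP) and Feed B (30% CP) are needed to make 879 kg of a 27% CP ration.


parts_A = CP_b - target = 30 - 27 = 3
parts_B = target - CP_a = 27 - 8 = 19
total_parts = 3 + 19 = 22
Feed A = 879 * 3 / 22 = 119.86 kg
Feed B = 879 * 19 / 22 = 759.14 kg

119.86 kg


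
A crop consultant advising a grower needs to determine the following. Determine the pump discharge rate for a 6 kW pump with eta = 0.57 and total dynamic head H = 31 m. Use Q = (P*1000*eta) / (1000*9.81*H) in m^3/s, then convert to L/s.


Q = (P * 1000 * eta) / (rho * g * H)
  = (6 * 1000 * 0.57) / (1000 * 9.81 * 31)
  = 3420 / 304110
  = 0.01125 m^3/s = 11.25 L/s


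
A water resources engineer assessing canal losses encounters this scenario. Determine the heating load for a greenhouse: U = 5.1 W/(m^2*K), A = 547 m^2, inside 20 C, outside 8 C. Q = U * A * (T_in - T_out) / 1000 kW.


dT = 20 - (8) = 12 K
Q = U * A * dT
  = 5.1 * 547 * 12
  = 33476.40 W = 33.48 kW


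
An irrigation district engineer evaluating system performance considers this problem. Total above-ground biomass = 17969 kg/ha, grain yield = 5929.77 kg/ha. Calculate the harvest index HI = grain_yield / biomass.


HI = grain_yield / biomass
   = 5929.77 / 17969
   = 0.33


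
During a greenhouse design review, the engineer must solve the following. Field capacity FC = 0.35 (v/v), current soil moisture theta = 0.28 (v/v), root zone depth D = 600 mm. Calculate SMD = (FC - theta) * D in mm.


SMD = (FC - theta) * D
    = (0.35 - 0.28) * 600
    = 0.070 * 600
    = 42 mm


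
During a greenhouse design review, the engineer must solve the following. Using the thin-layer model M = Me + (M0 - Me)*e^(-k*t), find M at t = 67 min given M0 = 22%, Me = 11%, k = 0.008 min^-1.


M = Me + (M0 - Me) * e^(-k*t)
  = 11 + (22 - 11) * e^(-0.008*67)
  = 11 + 11 * e^(-0.536)
  = 11 + 11 * 0.58508
  = 11 + 6.4359
  = 17.44%


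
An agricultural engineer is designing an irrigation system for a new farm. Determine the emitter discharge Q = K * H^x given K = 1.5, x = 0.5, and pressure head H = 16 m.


Q = K * H^x
  = 1.5 * 16^0.5
  = 1.5 * 4
  = 6 L/h


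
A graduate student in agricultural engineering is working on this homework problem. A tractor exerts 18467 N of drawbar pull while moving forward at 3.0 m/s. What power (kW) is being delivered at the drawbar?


P = F * v / 1000
  = 18467 * 3.0 / 1000
  = 55401 / 1000
  = 55.40 kW


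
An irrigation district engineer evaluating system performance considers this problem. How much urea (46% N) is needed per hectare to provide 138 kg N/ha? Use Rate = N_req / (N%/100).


Rate = N_required / (N_content / 100)
     = 138 / (46 / 100)
     = 138 / 0.46
     = 300 kg/ha


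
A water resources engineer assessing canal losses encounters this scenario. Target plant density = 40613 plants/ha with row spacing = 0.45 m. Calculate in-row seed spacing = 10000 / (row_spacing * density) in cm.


spacing = 10000 / (row_sp * density)
        = 10000 / (0.45 * 40613)
        = 10000 / 18275.85
        = 0.54717 m = 54.72 cm


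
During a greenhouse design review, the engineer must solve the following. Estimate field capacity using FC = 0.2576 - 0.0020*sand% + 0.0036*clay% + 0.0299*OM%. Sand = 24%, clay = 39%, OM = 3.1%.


FC = 0.2576 - 0.0020*24 + 0.0036*39 + 0.0299*3.1
   = 0.2576 - 0.0480 + 0.1404 + 0.0927
   = 0.4427


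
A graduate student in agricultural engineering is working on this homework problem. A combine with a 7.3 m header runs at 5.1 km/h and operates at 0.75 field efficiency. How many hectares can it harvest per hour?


C = w * v * eta_f / 10
  = 7.3 * 5.1 * 0.75 / 10
  = 27.92 / 10
  = 2.79 ha/h


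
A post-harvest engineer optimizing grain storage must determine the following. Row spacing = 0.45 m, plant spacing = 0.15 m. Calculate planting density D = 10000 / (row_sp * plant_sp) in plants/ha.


D = 10000 / (row_sp * plant_sp)
  = 10000 / (0.45 * 0.15)
  = 10000 / 0.0675
  = 148148.15 plants/ha


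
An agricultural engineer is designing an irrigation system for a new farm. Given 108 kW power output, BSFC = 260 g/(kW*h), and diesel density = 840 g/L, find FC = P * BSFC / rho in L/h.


FC = P * BSFC / rho_fuel
   = 108 * 260 / 840
   = 28080 / 840
   = 33.43 L/h


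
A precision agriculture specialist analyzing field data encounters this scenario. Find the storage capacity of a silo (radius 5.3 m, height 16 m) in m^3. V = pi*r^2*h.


V = pi * r^2 * h
  = pi * 5.3^2 * 16
  = pi * 28.09 * 16
  = 1411.96 m^3


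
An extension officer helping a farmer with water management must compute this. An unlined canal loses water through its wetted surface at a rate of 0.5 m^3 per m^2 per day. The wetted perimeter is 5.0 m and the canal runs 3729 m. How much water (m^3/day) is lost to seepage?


S = C * P * L
  = 0.5 * 5.0 * 3729
  = 9322.50 m^3/day


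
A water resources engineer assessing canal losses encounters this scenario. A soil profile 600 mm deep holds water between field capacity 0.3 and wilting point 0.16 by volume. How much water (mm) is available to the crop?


AW = (FC - WP) * D
   = (0.3 - 0.16) * 600
   = 0.14 * 600
   = 84 mm


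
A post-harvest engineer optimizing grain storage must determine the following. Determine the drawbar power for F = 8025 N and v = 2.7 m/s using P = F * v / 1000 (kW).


P = F * v / 1000
  = 8025 * 2.7 / 1000
  = 21667.50 / 1000
  = 21.67 kW


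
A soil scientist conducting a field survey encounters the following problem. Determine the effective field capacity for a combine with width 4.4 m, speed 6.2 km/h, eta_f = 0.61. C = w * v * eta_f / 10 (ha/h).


C = w * v * eta_f / 10
  = 4.4 * 6.2 * 0.61 / 10
  = 16.64 / 10
  = 1.66 ha/h


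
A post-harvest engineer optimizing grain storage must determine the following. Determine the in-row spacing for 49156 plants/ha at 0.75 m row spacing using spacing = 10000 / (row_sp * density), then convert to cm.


spacing = 10000 / (row_sp * density)
        = 10000 / (0.75 * 49156)
        = 10000 / 36867
        = 0.27125 m = 27.12 cm


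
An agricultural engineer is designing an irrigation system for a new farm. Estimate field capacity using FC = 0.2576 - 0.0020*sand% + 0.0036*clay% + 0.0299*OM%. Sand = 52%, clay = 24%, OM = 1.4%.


FC = 0.2576 - 0.0020*52 + 0.0036*24 + 0.0299*1.4
   = 0.2576 - 0.1040 + 0.0864 + 0.0419
   = 0.2819


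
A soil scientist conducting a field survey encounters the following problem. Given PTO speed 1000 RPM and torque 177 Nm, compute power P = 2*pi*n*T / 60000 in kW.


P = 2*pi*n*T / 60000
  = 2*pi * 1000 * 177 / 60000
  = 1112123.80 / 60000
  = 18.54 kW


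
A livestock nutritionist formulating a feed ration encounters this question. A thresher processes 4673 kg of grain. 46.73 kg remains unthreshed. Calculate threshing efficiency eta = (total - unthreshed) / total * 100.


eta = (total - unthreshed) / total * 100
    = (4673 - 46.73) / 4673 * 100
    = 4626.27 / 4673 * 100
    = 99%


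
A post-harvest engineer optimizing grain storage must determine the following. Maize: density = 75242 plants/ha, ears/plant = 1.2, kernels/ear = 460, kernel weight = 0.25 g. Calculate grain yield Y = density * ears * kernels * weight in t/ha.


Y = density * ears * kernels * kw
  = 75242 * 1.2 * 460 * 0.25 g/ha
  = 10383396 g/ha
  = 10383.40 kg/ha = 10.38 t/ha


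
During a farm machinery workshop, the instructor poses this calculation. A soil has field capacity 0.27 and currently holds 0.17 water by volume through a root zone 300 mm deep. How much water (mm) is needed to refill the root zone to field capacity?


SMD = (FC - theta) * D
    = (0.27 - 0.17) * 300
    = 0.100 * 300
    = 30 mm


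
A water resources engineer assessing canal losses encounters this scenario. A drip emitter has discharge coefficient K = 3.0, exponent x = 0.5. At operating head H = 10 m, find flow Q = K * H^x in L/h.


Q = K * H^x
  = 3.0 * 10^0.5
  = 3.0 * 3.1623
  = 9.49 L/h


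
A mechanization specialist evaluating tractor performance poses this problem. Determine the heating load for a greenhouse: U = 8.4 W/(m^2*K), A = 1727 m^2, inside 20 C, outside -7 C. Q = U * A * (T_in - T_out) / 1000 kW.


dT = 20 - (-7) = 27 K
Q = U * A * dT
  = 8.4 * 1727 * 27
  = 391683.60 W = 391.68 kW


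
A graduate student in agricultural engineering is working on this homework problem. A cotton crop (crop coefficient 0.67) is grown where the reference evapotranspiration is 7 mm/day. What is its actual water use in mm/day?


ETc = Kc * ET0
    = 0.67 * 7
    = 4.69 mm/day


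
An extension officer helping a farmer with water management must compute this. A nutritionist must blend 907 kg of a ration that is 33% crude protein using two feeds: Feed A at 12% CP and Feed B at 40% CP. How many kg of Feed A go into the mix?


parts_A = CP_b - target = 40 - 33 = 7
parts_B = target - CP_a = 33 - 12 = 21
total_parts = 7 + 21 = 28
Feed A = 907 * 7 / 28 = 226.75 kg
Feed B = 907 * 21 / 28 = 680.25 kg

226.75 kg


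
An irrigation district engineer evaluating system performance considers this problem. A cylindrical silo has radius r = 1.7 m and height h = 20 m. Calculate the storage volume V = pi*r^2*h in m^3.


V = pi * r^2 * h
  = pi * 1.7^2 * 20
  = pi * 2.89 * 20
  = 181.58 m^3


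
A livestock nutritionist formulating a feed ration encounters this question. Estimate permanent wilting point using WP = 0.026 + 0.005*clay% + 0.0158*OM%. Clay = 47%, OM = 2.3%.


WP = 0.026 + 0.005*47 + 0.0158*2.3
   = 0.026 + 0.2350 + 0.0363
   = 0.2973


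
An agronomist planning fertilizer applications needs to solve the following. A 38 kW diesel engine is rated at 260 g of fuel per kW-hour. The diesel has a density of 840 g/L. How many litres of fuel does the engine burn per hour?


FC = P * BSFC / rho_fuel
   = 38 * 260 / 840
   = 9880 / 840
   = 11.76 L/h


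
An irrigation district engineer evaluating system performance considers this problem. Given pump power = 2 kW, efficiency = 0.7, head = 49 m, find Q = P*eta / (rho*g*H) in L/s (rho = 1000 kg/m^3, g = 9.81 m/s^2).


Q = (P * 1000 * eta) / (rho * g * H)
  = (2 * 1000 * 0.7) / (1000 * 9.81 * 49)
  = 1400 / 480690
  = 0.00291 m^3/s = 2.91 L/s


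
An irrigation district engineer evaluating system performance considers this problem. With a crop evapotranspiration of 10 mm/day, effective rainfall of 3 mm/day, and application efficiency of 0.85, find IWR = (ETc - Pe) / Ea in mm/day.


IWR = (ETc - Pe) / Ea
    = (10 - 3) / 0.85
    = 7 / 0.85
    = 8.24 mm/day


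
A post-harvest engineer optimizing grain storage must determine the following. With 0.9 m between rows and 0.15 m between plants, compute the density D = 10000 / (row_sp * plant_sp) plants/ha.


D = 10000 / (row_sp * plant_sp)
  = 10000 / (0.9 * 0.15)
  = 10000 / 0.1350
  = 74074.07 plants/ha


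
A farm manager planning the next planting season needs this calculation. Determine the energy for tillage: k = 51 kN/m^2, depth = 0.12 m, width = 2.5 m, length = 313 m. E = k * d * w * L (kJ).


E = k * d * w * L
  = 51 * 0.12 * 2.5 * 313
  = 4788.90 kJ


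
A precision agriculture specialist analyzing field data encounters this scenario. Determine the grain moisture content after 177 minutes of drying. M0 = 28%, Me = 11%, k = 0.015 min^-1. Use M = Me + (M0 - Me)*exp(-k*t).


M = Me + (M0 - Me) * e^(-k*t)
  = 11 + (28 - 11) * e^(-0.015*177)
  = 11 + 17 * e^(-2.655)
  = 11 + 17 * 0.07030
  = 11 + 1.1951
  = 12.20%


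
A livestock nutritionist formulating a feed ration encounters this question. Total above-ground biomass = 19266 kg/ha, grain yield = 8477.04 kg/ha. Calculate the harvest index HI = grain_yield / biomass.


HI = grain_yield / biomass
   = 8477.04 / 19266
   = 0.44


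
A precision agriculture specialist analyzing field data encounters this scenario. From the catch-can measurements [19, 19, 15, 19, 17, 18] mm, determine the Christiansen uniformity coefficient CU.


xbar = 107 / 6 = 17.833
sum|xi - xbar| = 7.333
CU = 100 * (1 - 7.333 / (6 * 17.833))
   = 100 * (1 - 0.0685)
   = 93.15%


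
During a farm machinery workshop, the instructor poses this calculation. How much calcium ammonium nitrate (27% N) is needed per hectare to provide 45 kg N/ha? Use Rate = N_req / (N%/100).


Rate = N_required / (N_content / 100)
     = 45 / (27 / 100)
     = 45 / 0.27
     = 166.67 kg/ha


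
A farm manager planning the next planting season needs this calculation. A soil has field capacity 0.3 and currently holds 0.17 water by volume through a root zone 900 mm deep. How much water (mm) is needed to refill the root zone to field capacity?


SMD = (FC - theta) * D
    = (0.3 - 0.17) * 900
    = 0.130 * 900
    = 117 mm


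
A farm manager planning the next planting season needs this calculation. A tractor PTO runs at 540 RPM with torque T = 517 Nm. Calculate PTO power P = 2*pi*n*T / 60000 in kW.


P = 2*pi*n*T / 60000
  = 2*pi * 540 * 517 / 60000
  = 1754139.67 / 60000
  = 29.24 kW


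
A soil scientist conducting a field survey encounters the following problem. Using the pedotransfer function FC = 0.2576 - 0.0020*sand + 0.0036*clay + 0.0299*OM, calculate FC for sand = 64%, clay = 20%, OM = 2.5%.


FC = 0.2576 - 0.0020*64 + 0.0036*20 + 0.0299*2.5
   = 0.2576 - 0.1280 + 0.0720 + 0.0748
   = 0.2764


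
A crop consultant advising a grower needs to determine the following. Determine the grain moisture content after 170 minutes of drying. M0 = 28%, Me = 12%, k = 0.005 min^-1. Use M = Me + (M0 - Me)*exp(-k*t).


M = Me + (M0 - Me) * e^(-k*t)
  = 12 + (28 - 12) * e^(-0.005*170)
  = 12 + 16 * e^(-0.850)
  = 12 + 16 * 0.42741
  = 12 + 6.8386
  = 18.84%


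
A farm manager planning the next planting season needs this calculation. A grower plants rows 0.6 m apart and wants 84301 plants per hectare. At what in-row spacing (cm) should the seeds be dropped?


spacing = 10000 / (row_sp * density)
        = 10000 / (0.6 * 84301)
        = 10000 / 50580.60
        = 0.19770 m = 19.77 cm


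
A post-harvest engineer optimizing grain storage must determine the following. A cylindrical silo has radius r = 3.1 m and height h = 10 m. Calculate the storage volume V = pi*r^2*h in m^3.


V = pi * r^2 * h
  = pi * 3.1^2 * 10
  = pi * 9.61 * 10
  = 301.91 m^3


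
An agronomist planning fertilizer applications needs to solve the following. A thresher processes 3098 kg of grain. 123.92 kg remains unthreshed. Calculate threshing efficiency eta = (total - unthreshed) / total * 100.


eta = (total - unthreshed) / total * 100
    = (3098 - 123.92) / 3098 * 100
    = 2974.08 / 3098 * 100
    = 96%


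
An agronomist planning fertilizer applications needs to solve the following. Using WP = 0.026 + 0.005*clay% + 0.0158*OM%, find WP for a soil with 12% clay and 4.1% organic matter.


WP = 0.026 + 0.005*12 + 0.0158*4.1
   = 0.026 + 0.0600 + 0.0648
   = 0.1508


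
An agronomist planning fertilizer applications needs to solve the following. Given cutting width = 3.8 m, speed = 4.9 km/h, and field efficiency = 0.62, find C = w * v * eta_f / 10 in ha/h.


C = w * v * eta_f / 10
  = 3.8 * 4.9 * 0.62 / 10
  = 11.54 / 10
  = 1.15 ha/h


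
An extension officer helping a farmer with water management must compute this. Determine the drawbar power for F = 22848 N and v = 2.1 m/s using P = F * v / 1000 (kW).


P = F * v / 1000
  = 22848 * 2.1 / 1000
  = 47980.80 / 1000
  = 47.98 kW


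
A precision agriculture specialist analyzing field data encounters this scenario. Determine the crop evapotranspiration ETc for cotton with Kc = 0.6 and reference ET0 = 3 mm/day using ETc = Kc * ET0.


ETc = Kc * ET0
    = 0.6 * 3
    = 1.80 mm/day


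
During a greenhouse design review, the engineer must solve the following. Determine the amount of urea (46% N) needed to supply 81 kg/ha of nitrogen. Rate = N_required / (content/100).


Rate = N_required / (N_content / 100)
     = 81 / (46 / 100)
     = 81 / 0.46
     = 176.09 kg/ha


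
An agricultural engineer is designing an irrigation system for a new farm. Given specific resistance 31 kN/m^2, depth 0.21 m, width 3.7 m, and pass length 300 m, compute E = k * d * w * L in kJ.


E = k * d * w * L
  = 31 * 0.21 * 3.7 * 300
  = 7226.10 kJ


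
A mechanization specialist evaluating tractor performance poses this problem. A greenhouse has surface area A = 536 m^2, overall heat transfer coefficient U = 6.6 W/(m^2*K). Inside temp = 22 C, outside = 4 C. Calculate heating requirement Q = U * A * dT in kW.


dT = 22 - (4) = 18 K
Q = U * A * dT
  = 6.6 * 536 * 18
  = 63676.80 W = 63.68 kW


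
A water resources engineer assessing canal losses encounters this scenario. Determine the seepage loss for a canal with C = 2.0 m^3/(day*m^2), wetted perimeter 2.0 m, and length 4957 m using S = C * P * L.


S = C * P * L
  = 2.0 * 2.0 * 4957
  = 19828 m^3/day


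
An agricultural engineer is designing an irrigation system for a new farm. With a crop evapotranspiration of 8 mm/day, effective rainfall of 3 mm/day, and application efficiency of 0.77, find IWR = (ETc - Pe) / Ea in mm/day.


IWR = (ETc - Pe) / Ea
    = (8 - 3) / 0.77
    = 5 / 0.77
    = 6.49 mm/day


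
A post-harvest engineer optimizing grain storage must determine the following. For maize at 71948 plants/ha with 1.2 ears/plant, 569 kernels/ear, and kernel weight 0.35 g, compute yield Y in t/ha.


Y = density * ears * kernels * kw
  = 71948 * 1.2 * 569 * 0.35 g/ha
  = 17194133.04 g/ha
  = 17194.13 kg/ha = 17.19 t/ha


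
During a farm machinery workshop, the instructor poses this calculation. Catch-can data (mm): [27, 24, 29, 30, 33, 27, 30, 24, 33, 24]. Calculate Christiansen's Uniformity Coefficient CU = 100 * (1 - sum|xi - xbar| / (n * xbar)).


xbar = 281 / 10 = 28.100
sum|xi - xbar| = 29
CU = 100 * (1 - 29 / (10 * 28.100))
   = 100 * (1 - 0.1032)
   = 89.68%


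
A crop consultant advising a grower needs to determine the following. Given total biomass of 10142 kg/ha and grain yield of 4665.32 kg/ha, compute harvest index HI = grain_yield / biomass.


HI = grain_yield / biomass
   = 4665.32 / 10142
   = 0.46


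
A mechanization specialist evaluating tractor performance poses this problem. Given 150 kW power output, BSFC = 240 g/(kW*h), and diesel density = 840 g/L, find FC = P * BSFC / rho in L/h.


FC = P * BSFC / rho_fuel
   = 150 * 240 / 840
   = 36000 / 840
   = 42.86 L/h


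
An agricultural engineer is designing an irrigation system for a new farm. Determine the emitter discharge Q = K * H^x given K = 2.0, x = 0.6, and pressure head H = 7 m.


Q = K * H^x
  = 2.0 * 7^0.6
  = 2.0 * 3.2141
  = 6.43 L/h


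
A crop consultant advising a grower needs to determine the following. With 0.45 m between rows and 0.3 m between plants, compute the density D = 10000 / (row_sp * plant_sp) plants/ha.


D = 10000 / (row_sp * plant_sp)
  = 10000 / (0.45 * 0.3)
  = 10000 / 0.1350
  = 74074.07 plants/ha


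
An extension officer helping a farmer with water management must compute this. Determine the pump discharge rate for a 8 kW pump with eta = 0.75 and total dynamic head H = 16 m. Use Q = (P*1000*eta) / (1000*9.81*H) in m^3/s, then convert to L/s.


Q = (P * 1000 * eta) / (rho * g * H)
  = (8 * 1000 * 0.75) / (1000 * 9.81 * 16)
  = 6000 / 156960
  = 0.03823 m^3/s = 38.23 L/s


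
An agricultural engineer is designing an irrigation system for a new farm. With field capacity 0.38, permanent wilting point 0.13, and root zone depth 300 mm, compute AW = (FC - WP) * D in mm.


AW = (FC - WP) * D
   = (0.38 - 0.13) * 300
   = 0.25 * 300
   = 75 mm


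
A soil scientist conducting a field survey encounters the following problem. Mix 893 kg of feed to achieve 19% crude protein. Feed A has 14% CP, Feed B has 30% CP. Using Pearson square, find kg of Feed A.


parts_A = CP_b - target = 30 - 19 = 11
parts_B = target - CP_a = 19 - 14 = 5
total_parts = 11 + 5 = 16
Feed A = 893 * 11 / 16 = 613.94 kg
Feed B = 893 * 5 / 16 = 279.06 kg

613.94 kg


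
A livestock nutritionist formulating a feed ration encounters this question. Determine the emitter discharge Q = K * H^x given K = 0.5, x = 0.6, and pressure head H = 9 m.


Q = K * H^x
  = 0.5 * 9^0.6
  = 0.5 * 3.7372
  = 1.87 L/h


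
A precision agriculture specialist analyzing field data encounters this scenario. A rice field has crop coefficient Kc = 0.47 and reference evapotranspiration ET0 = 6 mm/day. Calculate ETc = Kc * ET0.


ETc = Kc * ET0
    = 0.47 * 6
    = 2.82 mm/day


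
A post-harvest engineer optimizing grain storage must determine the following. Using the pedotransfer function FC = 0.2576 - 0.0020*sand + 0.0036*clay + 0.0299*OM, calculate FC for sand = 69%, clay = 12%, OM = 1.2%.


FC = 0.2576 - 0.0020*69 + 0.0036*12 + 0.0299*1.2
   = 0.2576 - 0.1380 + 0.0432 + 0.0359
   = 0.1987


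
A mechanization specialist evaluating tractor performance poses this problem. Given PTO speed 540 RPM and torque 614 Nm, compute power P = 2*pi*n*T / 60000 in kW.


P = 2*pi*n*T / 60000
  = 2*pi * 540 * 614 / 60000
  = 2083252.92 / 60000
  = 34.72 kW


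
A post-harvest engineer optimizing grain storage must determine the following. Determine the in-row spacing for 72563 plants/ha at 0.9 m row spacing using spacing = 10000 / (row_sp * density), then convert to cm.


spacing = 10000 / (row_sp * density)
        = 10000 / (0.9 * 72563)
        = 10000 / 65306.70
        = 0.15312 m = 15.31 cm


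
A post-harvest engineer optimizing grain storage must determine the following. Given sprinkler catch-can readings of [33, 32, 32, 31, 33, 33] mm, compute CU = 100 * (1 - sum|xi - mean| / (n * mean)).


xbar = 194 / 6 = 32.333
sum|xi - xbar| = 4
CU = 100 * (1 - 4 / (6 * 32.333))
   = 100 * (1 - 0.0206)
   = 97.94%


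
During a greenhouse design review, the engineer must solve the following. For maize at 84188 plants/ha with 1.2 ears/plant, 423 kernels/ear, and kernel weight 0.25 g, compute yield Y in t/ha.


Y = density * ears * kernels * kw
  = 84188 * 1.2 * 423 * 0.25 g/ha
  = 10683457.20 g/ha
  = 10683.46 kg/ha = 10.68 t/ha


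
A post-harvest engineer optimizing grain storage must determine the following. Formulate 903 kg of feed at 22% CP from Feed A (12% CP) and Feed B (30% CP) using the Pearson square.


parts_A = CP_b - target = 30 - 22 = 8
parts_B = target - CP_a = 22 - 12 = 10
total_parts = 8 + 10 = 18
Feed A = 903 * 8 / 18 = 401.33 kg
Feed B = 903 * 10 / 18 = 501.67 kg

401.33 kg


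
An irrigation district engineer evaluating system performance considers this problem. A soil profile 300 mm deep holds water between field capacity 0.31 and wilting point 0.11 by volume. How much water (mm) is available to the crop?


AW = (FC - WP) * D
   = (0.31 - 0.11) * 300
   = 0.20 * 300
   = 60 mm


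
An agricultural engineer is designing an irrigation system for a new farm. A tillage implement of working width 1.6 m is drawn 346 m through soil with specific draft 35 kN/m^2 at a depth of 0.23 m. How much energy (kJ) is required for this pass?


E = k * d * w * L
  = 35 * 0.23 * 1.6 * 346
  = 4456.48 kJ


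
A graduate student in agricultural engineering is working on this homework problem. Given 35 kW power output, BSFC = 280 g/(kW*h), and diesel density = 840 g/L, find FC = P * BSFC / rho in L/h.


FC = P * BSFC / rho_fuel
   = 35 * 280 / 840
   = 9800 / 840
   = 11.67 L/h


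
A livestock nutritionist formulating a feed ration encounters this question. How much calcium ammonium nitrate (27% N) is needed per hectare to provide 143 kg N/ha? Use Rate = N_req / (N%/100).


Rate = N_required / (N_content / 100)
     = 143 / (27 / 100)
     = 143 / 0.27
     = 529.63 kg/ha


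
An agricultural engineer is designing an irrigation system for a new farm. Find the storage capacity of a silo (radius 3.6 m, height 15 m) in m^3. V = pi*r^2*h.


V = pi * r^2 * h
  = pi * 3.6^2 * 15
  = pi * 12.96 * 15
  = 610.73 m^3


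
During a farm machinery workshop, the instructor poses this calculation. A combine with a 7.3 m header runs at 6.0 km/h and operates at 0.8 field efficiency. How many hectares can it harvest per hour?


C = w * v * eta_f / 10
  = 7.3 * 6.0 * 0.8 / 10
  = 35.04 / 10
  = 3.50 ha/h


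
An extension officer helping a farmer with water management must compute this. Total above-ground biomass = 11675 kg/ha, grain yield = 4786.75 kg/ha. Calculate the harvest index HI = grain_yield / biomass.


HI = grain_yield / biomass
   = 4786.75 / 11675
   = 0.41


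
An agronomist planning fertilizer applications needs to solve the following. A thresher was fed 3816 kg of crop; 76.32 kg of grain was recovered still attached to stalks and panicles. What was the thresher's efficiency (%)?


eta = (total - unthreshed) / total * 100
    = (3816 - 76.32) / 3816 * 100
    = 3739.68 / 3816 * 100
    = 98%


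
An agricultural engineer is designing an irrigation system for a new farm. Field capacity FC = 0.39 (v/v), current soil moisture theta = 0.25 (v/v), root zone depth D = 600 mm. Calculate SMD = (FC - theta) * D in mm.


SMD = (FC - theta) * D
    = (0.39 - 0.25) * 600
    = 0.140 * 600
    = 84 mm


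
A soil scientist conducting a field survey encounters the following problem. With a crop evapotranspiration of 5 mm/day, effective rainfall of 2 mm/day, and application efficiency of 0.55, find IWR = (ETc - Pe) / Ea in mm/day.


IWR = (ETc - Pe) / Ea
    = (5 - 2) / 0.55
    = 3 / 0.55
    = 5.45 mm/day


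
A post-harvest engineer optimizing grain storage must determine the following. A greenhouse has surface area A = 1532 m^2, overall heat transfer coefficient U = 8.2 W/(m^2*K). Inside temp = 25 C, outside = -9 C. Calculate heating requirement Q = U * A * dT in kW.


dT = 25 - (-9) = 34 K
Q = U * A * dT
  = 8.2 * 1532 * 34
  = 427121.60 W = 427.12 kW


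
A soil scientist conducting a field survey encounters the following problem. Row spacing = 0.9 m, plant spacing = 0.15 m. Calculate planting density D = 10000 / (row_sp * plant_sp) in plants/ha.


D = 10000 / (row_sp * plant_sp)
  = 10000 / (0.9 * 0.15)
  = 10000 / 0.1350
  = 74074.07 plants/ha


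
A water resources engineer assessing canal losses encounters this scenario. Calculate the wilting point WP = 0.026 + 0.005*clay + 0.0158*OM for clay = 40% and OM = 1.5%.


WP = 0.026 + 0.005*40 + 0.0158*1.5
   = 0.026 + 0.2000 + 0.0237
   = 0.2497


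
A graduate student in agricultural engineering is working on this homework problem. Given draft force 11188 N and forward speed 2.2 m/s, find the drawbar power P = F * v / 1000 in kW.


P = F * v / 1000
  = 11188 * 2.2 / 1000
  = 24613.60 / 1000
  = 24.61 kW


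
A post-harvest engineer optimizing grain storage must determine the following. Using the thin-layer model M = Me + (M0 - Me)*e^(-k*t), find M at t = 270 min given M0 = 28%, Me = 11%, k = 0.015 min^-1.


M = Me + (M0 - Me) * e^(-k*t)
  = 11 + (28 - 11) * e^(-0.015*270)
  = 11 + 17 * e^(-4.050)
  = 11 + 17 * 0.01742
  = 11 + 0.2962
  = 11.30%


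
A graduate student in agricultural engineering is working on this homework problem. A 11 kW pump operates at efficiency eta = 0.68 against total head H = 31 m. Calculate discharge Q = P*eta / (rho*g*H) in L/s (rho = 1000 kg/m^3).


Q = (P * 1000 * eta) / (rho * g * H)
  = (11 * 1000 * 0.68) / (1000 * 9.81 * 31)
  = 7480 / 304110
  = 0.02460 m^3/s = 24.60 L/s


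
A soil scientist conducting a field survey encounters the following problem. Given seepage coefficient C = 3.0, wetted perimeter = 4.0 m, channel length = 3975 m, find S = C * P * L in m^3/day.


S = C * P * L
  = 3.0 * 4.0 * 3975
  = 47700 m^3/day


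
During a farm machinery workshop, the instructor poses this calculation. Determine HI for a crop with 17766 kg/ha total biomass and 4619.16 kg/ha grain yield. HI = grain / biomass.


HI = grain_yield / biomass
   = 4619.16 / 17766
   = 0.26


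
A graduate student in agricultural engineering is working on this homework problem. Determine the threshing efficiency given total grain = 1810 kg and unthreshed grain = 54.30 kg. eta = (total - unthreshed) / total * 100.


eta = (total - unthreshed) / total * 100
    = (1810 - 54.30) / 1810 * 100
    = 1755.70 / 1810 * 100
    = 97%


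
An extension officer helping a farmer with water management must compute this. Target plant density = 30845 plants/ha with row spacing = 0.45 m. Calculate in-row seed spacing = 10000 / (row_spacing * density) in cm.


spacing = 10000 / (row_sp * density)
        = 10000 / (0.45 * 30845)
        = 10000 / 13880.25
        = 0.72045 m = 72.04 cm


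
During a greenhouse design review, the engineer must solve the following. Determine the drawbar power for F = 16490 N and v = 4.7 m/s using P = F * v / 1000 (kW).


P = F * v / 1000
  = 16490 * 4.7 / 1000
  = 77503 / 1000
  = 77.50 kW
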